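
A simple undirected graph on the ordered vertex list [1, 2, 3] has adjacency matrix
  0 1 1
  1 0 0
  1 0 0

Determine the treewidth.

1

A width-1 tree decomposition is:
Bags: B1 = {1, 2}  B2 = {1, 3}
Tree: B1–B2
Every bag has size at most 2, so the width is 2 − 1 = 1 and tw(G) ≤ 1. G has an edge, so its treewidth is at least 1. Hence tw(G) = 1 exactly.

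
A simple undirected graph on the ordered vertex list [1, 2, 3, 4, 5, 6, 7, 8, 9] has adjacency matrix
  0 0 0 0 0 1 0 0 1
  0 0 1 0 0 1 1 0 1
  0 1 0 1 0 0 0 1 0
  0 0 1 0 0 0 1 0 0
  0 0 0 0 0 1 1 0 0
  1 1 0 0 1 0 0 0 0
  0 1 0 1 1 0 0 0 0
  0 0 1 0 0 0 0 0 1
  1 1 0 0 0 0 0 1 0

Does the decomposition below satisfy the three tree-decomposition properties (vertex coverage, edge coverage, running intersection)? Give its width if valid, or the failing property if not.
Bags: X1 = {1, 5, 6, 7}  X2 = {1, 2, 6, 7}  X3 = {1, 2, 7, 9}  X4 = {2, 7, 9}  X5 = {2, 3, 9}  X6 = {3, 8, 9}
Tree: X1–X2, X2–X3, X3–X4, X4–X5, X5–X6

A tree decomposition must satisfy three properties: every vertex lies in some bag; for every edge, both endpoints lie together in some bag; and for every vertex, the bags containing it form a connected subtree. Here vertex 4 appears in no bag, so the decomposition is invalid.

No — vertex 4 appears in no bag.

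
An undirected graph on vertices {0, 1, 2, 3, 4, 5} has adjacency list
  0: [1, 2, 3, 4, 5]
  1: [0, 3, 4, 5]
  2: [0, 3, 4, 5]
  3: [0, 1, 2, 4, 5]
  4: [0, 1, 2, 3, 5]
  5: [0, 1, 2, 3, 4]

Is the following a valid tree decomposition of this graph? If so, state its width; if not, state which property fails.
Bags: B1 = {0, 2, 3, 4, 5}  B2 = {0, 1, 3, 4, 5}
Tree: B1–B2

Checking the three conditions: (i) the bags cover all of {0, 1, 2, 3, 4, 5}; (ii) for each edge, some bag contains both endpoints; (iii) the bags containing any fixed vertex form a subtree. All hold, so the decomposition is valid with width 5 − 1 = 4.

Yes; width 4.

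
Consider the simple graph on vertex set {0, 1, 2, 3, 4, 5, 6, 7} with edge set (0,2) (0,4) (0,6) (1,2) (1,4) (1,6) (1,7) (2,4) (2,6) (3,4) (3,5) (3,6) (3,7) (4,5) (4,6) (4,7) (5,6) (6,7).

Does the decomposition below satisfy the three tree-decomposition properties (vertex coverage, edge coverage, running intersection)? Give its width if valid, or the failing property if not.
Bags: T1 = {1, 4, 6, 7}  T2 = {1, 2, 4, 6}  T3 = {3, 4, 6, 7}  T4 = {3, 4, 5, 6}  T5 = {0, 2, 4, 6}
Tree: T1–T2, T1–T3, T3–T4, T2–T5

Yes; width 3.

Every vertex of G appears in some bag (union = {0, 1, 2, 3, 4, 5, 6, 7}); every edge is covered by a bag; and for each vertex v the set of bags containing v is connected in the bag tree. The decomposition is therefore valid. The largest bag has 4 vertices, so the width is 3.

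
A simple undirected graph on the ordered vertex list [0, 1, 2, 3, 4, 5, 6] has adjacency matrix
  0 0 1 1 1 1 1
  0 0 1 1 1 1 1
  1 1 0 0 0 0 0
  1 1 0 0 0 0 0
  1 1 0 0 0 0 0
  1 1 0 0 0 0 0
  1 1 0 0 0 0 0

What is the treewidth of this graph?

A width-2 tree decomposition is:
Bags: B1 = {0, 1, 4}  B2 = {0, 1, 3}  B3 = {0, 1, 6}  B4 = {0, 1, 2}  B5 = {0, 1, 5}
Tree: B1–B2, B2–B3, B3–B4, B4–B5
Every bag has size at most 3, so the width is 3 − 1 = 2 and tw(G) ≤ 2. The edges 1–4–0–3–1 form a cycle, so G is not a tree and its treewidth is at least 2. The upper and lower bounds meet at 2, so that is the treewidth.

2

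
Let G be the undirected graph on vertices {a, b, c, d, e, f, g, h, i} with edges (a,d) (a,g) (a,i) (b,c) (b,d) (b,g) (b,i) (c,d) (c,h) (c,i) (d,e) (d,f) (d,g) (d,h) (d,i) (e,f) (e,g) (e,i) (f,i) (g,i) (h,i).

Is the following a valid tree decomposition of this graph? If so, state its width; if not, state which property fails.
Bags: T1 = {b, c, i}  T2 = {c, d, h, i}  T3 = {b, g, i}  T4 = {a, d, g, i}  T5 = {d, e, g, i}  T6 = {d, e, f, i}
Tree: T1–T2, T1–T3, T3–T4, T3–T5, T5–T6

No — edge (d,b) lies in no bag.

A tree decomposition must satisfy three properties: every vertex lies in some bag; for every edge, both endpoints lie together in some bag; and for every vertex, the bags containing it form a connected subtree. Here edge (d,b) lies in no bag, so the decomposition is invalid.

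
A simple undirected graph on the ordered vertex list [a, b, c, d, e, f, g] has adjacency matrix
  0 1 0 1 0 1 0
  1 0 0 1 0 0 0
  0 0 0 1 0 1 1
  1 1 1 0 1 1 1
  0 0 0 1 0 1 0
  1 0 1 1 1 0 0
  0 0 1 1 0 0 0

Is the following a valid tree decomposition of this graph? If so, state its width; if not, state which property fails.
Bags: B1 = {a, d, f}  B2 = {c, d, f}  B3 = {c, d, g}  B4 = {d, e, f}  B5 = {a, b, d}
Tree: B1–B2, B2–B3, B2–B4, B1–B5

Yes; width 2.

Vertex coverage: the bags together contain {a, b, c, d, e, f, g}, the full vertex set. Edge coverage: each edge of G has both endpoints in at least one bag. Running intersection: for every vertex, the bags containing it form a connected subtree. All three properties hold, so this is a valid tree decomposition of width max|bag| − 1 = 2, and hence tw(G) ≤ 2.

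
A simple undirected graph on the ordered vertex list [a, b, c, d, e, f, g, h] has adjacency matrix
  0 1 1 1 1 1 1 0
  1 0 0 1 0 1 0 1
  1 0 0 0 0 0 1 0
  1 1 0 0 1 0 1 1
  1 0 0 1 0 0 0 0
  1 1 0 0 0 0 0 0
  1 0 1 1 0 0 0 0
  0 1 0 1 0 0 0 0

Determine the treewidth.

2

A width-2 tree decomposition is:
Bags: B1 = {a, b, f}  B2 = {a, b, d}  B3 = {a, d, g}  B4 = {a, c, g}  B5 = {a, d, e}  B6 = {b, d, h}
Tree: B1–B2, B2–B3, B3–B4, B3–B5, B2–B6
Every bag has size at most 3, so the width is 3 − 1 = 2 and tw(G) ≤ 2. Conversely, {b, d, h} is a clique of size 3, and the vertices of any clique must share a bag in every tree decomposition; so some bag has ≥ 3 vertices and tw(G) ≥ 2. Combining the bounds, tw(G) = 2.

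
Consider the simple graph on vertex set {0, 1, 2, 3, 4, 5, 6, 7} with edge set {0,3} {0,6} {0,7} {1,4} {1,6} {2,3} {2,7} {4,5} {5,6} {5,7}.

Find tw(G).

2

A width-2 tree decomposition is:
Bags: B1 = {1, 4, 6}  B2 = {4, 5, 6}  B3 = {0, 5, 6}  B4 = {0, 5, 7}  B5 = {0, 3, 7}  B6 = {2, 3, 7}
Tree: B1–B2, B2–B3, B3–B4, B4–B5, B5–B6
The largest bag has 3 vertices, giving width 2; this decomposition certifies tw(G) ≤ 2. Since 1–4–5–6–1 is a cycle in G, G is not acyclic. Forests are exactly the graphs of treewidth ≤ 1, so tw(G) ≥ 2. The upper and lower bounds meet at 2, so that is the treewidth.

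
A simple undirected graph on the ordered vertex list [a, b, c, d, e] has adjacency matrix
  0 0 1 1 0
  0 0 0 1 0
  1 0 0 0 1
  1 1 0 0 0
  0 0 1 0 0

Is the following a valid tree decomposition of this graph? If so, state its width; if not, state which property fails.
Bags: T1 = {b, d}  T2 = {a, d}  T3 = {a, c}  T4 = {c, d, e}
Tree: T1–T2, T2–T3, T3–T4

A tree decomposition must satisfy three properties: every vertex lies in some bag; for every edge, both endpoints lie together in some bag; and for every vertex, the bags containing it form a connected subtree. Here bags containing vertex d are not connected in the tree, so the decomposition is invalid.

No — bags containing vertex d are not connected in the tree.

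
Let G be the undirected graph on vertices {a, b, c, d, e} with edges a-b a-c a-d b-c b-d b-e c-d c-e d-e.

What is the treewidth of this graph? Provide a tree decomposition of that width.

Treewidth 3.
Bags: B1 = {a, b, c, d}  B2 = {b, c, d, e}
Tree: B1–B2

Each bag holds 4 vertices, so the decomposition has width 3, which upper-bounds the treewidth. On the other hand G contains the 4-clique {b, c, d, e}. A clique must lie in a single bag of any decomposition, so no decomposition can have width below 3. The upper and lower bounds meet at 3, so that is the treewidth.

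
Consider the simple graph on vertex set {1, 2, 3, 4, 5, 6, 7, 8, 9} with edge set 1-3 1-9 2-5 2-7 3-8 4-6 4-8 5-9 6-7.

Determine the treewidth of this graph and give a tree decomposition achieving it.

Treewidth 2.
One such decomposition:
Bags: B1 = {3, 4, 8}  B2 = {3, 4, 6}  B3 = {3, 6, 7}  B4 = {2, 3, 7}  B5 = {2, 3, 5}  B6 = {3, 5, 9}  B7 = {1, 3, 9}
Tree: B1–B2, B2–B3, B3–B4, B4–B5, B5–B6, B6–B7

The largest bag has 3 vertices, giving width 2; this decomposition certifies tw(G) ≤ 2. The edges 3–8–4–6–7–2–5–9–1–3 form a cycle, so G is not a tree and its treewidth is at least 2. Hence tw(G) = 2 exactly.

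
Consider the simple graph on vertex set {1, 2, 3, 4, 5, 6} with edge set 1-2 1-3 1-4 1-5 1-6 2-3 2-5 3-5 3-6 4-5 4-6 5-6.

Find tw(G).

A width-3 tree decomposition is:
Bags: B1 = {1, 4, 5, 6}  B2 = {1, 3, 5, 6}  B3 = {1, 2, 3, 5}
Tree: B1–B2, B2–B3
Every bag has size at most 4, so the width is 4 − 1 = 3 and tw(G) ≤ 3. On the other hand G contains the 4-clique {1, 2, 3, 5}. A clique must lie in a single bag of any decomposition, so no decomposition can have width below 3. Combining the bounds, tw(G) = 3.

3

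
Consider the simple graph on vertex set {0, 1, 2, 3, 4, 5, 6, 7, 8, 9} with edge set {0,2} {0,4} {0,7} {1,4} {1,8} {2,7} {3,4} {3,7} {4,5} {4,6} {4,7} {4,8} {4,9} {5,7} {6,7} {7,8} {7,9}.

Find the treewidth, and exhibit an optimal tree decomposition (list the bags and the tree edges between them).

Treewidth 2.
Bags: B1 = {4, 7, 8}  B2 = {3, 4, 7}  B3 = {0, 4, 7}  B4 = {4, 5, 7}  B5 = {0, 2, 7}  B6 = {1, 4, 8}  B7 = {4, 6, 7}  B8 = {4, 7, 9}
Tree: B1–B2, B2–B3, B1–B4, B3–B5, B1–B6, B2–B7, B1–B8

Every bag has size at most 3, so the width is 3 − 1 = 2 and tw(G) ≤ 2. Conversely, {0, 2, 7} is a clique of size 3, and the vertices of any clique must share a bag in every tree decomposition; so some bag has ≥ 3 vertices and tw(G) ≥ 2. Therefore the treewidth is 2.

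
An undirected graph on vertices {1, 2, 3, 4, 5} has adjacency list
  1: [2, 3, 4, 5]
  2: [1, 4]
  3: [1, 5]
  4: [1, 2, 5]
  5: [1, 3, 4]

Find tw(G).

A width-2 tree decomposition is:
Bags: B1 = {1, 4, 5}  B2 = {1, 3, 5}  B3 = {1, 2, 4}
Tree: B1–B2, B1–B3
The largest bag has 3 vertices, giving width 2; this decomposition certifies tw(G) ≤ 2. For the lower bound, the 3 vertices {1, 3, 5} are pairwise adjacent, and any tree decomposition puts a clique entirely inside one bag — forcing width ≥ 2. Hence tw(G) = 2 exactly.

2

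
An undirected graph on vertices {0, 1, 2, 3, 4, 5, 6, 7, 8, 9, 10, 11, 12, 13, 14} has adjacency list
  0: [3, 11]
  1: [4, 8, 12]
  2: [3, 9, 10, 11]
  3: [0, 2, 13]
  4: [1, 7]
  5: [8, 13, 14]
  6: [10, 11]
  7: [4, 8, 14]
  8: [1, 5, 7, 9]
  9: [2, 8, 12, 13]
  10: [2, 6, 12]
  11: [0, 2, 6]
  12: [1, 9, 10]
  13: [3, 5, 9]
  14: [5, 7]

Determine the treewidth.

A width-3 tree decomposition is:
Bags: B1 = {4, 5, 7, 14}  B2 = {4, 5, 7, 8}  B3 = {1, 4, 5, 8}  B4 = {1, 5, 8, 13}  B5 = {1, 8, 9, 13}  B6 = {1, 9, 12, 13}  B7 = {3, 9, 12, 13}  B8 = {2, 3, 9, 12}  B9 = {2, 3, 10, 12}  B10 = {0, 2, 3, 10}  B11 = {0, 2, 10, 11}  B12 = {0, 6, 10, 11}
Tree: B1–B2, B2–B3, B3–B4, B4–B5, B5–B6, B6–B7, B7–B8, B8–B9, B9–B10, B10–B11, B11–B12
Every bag has size at most 4, so the width is 4 − 1 = 3 and tw(G) ≤ 3. For the lower bound: the 4 vertex sets {4,7,14}, {5}, {8}, {1,9,12,13} are disjoint, each induces a connected subgraph, and every pair is joined by at least one edge of G. Contracting each set to a single vertex therefore yields K_{4} as a minor, and since treewidth is minor-monotone, tw(G) ≥ tw(K_{4}) = 3. The upper and lower bounds meet at 3, so that is the treewidth.

3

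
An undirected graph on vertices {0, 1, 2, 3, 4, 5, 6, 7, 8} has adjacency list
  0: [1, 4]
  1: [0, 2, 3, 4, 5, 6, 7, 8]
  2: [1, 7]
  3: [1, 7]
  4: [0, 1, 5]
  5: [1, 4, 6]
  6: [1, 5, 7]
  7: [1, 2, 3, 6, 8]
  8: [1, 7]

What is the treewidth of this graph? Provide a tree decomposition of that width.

Every bag has size at most 3, so the width is 3 − 1 = 2 and tw(G) ≤ 2. For the lower bound, the 3 vertices {0, 1, 4} are pairwise adjacent, and any tree decomposition puts a clique entirely inside one bag — forcing width ≥ 2. Combining the bounds, tw(G) = 2.

Treewidth 2.
Bags: B1 = {1, 6, 7}  B2 = {1, 2, 7}  B3 = {1, 5, 6}  B4 = {1, 4, 5}  B5 = {0, 1, 4}  B6 = {1, 3, 7}  B7 = {1, 7, 8}
Tree: B1–B2, B1–B3, B3–B4, B4–B5, B1–B6, B6–B7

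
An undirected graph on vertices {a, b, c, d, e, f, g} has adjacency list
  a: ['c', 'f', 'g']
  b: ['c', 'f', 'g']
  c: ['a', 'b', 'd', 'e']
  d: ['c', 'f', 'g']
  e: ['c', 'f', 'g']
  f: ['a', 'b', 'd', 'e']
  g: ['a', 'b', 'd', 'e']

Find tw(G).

A width-3 tree decomposition is:
Bags: B1 = {b, c, f, g}  B2 = {a, c, f, g}  B3 = {c, e, f, g}  B4 = {c, d, f, g}
Tree: B1–B2, B2–B3, B3–B4
Each bag holds 4 vertices, so the decomposition has width 3, which upper-bounds the treewidth. For the lower bound: the 4 vertex sets {b,g}, {a,c}, {f}, {e} are disjoint, each induces a connected subgraph, and every pair is joined by at least one edge of G. Contracting each set to a single vertex therefore yields K_{4} as a minor, and since treewidth is minor-monotone, tw(G) ≥ tw(K_{4}) = 3. Combining the bounds, tw(G) = 3.

3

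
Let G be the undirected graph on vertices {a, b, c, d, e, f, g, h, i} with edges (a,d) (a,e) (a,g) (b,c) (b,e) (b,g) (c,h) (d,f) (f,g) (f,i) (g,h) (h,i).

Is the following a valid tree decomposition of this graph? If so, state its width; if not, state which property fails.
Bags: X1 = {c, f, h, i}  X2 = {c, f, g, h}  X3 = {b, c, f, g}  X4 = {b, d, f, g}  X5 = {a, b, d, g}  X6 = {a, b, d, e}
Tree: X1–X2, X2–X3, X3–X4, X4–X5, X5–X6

Yes; width 3.

Every vertex of G appears in some bag (union = {a, b, c, d, e, f, g, h, i}); every edge is covered by a bag; and for each vertex v the set of bags containing v is connected in the bag tree. The decomposition is therefore valid. The largest bag has 4 vertices, so the width is 3.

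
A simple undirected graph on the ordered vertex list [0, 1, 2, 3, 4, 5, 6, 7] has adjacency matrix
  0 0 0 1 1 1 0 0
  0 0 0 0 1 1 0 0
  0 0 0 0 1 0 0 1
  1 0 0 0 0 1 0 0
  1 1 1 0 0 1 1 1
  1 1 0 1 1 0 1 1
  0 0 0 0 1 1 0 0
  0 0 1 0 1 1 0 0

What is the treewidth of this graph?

A width-2 tree decomposition is:
Bags: B1 = {4, 5, 7}  B2 = {0, 4, 5}  B3 = {2, 4, 7}  B4 = {0, 3, 5}  B5 = {1, 4, 5}  B6 = {4, 5, 6}
Tree: B1–B2, B1–B3, B2–B4, B1–B5, B1–B6
Each bag holds 3 vertices, so the decomposition has width 2, which upper-bounds the treewidth. Conversely, {0, 3, 5} is a clique of size 3, and the vertices of any clique must share a bag in every tree decomposition; so some bag has ≥ 3 vertices and tw(G) ≥ 2. The upper and lower bounds meet at 2, so that is the treewidth.

2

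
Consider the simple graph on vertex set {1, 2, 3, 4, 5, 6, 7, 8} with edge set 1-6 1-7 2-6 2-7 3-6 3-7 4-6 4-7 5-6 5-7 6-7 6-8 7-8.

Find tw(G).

A width-2 tree decomposition is:
Bags: B1 = {6, 7, 8}  B2 = {2, 6, 7}  B3 = {5, 6, 7}  B4 = {1, 6, 7}  B5 = {3, 6, 7}  B6 = {4, 6, 7}
Tree: B1–B2, B1–B3, B1–B4, B4–B5, B1–B6
The largest bag has 3 vertices, giving width 2; this decomposition certifies tw(G) ≤ 2. On the other hand G contains the 3-clique {1, 6, 7}. A clique must lie in a single bag of any decomposition, so no decomposition can have width below 2. The upper and lower bounds meet at 2, so that is the treewidth.

2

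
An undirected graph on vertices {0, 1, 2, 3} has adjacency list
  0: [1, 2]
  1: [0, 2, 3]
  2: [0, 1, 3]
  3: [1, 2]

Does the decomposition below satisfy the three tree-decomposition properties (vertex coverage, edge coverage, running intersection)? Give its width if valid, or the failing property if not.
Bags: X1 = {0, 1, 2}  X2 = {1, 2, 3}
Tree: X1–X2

Vertex coverage: the bags together contain {0, 1, 2, 3}, the full vertex set. Edge coverage: each edge of G has both endpoints in at least one bag. Running intersection: for every vertex, the bags containing it form a connected subtree. All three properties hold, so this is a valid tree decomposition of width max|bag| − 1 = 2, and hence tw(G) ≤ 2.

Yes; width 2.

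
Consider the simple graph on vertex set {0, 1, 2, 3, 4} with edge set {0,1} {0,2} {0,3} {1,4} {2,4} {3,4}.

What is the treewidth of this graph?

2

A width-2 tree decomposition is:
Bags: B1 = {0, 3, 4}  B2 = {0, 1, 4}  B3 = {0, 2, 4}
Tree: B1–B2, B2–B3
Every bag has size at most 3, so the width is 3 − 1 = 2 and tw(G) ≤ 2. For the lower bound, G contains the cycle 3–4–1–0–3, so G is not a forest; only forests have treewidth ≤ 1, hence tw(G) ≥ 2. Therefore the treewidth is 2.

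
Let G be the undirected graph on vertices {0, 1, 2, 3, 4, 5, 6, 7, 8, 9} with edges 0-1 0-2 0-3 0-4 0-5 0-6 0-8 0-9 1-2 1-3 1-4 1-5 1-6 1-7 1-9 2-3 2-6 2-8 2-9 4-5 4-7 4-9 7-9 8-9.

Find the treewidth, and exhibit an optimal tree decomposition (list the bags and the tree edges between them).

Every bag has size at most 4, so the width is 4 − 1 = 3 and tw(G) ≤ 3. For the lower bound, the 4 vertices {0, 2, 8, 9} are pairwise adjacent, and any tree decomposition puts a clique entirely inside one bag — forcing width ≥ 3. Combining the bounds, tw(G) = 3.

Treewidth 3.
Bags: B1 = {0, 1, 2, 9}  B2 = {0, 2, 8, 9}  B3 = {0, 1, 2, 3}  B4 = {0, 1, 4, 9}  B5 = {0, 1, 2, 6}  B6 = {0, 1, 4, 5}  B7 = {1, 4, 7, 9}
Tree: B1–B2, B1–B3, B1–B4, B1–B5, B4–B6, B4–B7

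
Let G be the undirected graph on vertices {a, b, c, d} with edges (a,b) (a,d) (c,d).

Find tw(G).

1

A width-1 tree decomposition is:
Bags: B1 = {a, b}  B2 = {a, d}  B3 = {c, d}
Tree: B1–B2, B2–B3
Each bag holds 2 vertices, so the decomposition has width 1, which upper-bounds the treewidth. G has an edge, so its treewidth is at least 1. Hence tw(G) = 1 exactly.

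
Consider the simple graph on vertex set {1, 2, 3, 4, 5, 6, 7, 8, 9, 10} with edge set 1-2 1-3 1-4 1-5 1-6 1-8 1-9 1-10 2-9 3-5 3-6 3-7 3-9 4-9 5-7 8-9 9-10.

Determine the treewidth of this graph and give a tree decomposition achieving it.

Treewidth 2.
One optimal decomposition is:
Bags: B1 = {1, 3, 5}  B2 = {1, 3, 9}  B3 = {1, 2, 9}  B4 = {1, 8, 9}  B5 = {1, 4, 9}  B6 = {1, 3, 6}  B7 = {1, 9, 10}  B8 = {3, 5, 7}
Tree: B1–B2, B2–B3, B2–B4, B4–B5, B1–B6, B3–B7, B1–B8

Each bag holds 3 vertices, so the decomposition has width 2, which upper-bounds the treewidth. For the lower bound, the 3 vertices {1, 2, 9} are pairwise adjacent, and any tree decomposition puts a clique entirely inside one bag — forcing width ≥ 2. Combining the bounds, tw(G) = 2.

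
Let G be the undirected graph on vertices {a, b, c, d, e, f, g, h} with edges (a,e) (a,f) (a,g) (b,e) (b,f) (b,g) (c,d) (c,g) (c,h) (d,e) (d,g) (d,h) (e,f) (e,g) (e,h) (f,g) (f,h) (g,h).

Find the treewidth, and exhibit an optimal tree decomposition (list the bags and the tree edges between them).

The largest bag has 4 vertices, giving width 3; this decomposition certifies tw(G) ≤ 3. For the lower bound, the 4 vertices {d, e, g, h} are pairwise adjacent, and any tree decomposition puts a clique entirely inside one bag — forcing width ≥ 3. Combining the bounds, tw(G) = 3.

Treewidth 3.
One optimal decomposition is:
Bags: B1 = {a, e, f, g}  B2 = {e, f, g, h}  B3 = {d, e, g, h}  B4 = {b, e, f, g}  B5 = {c, d, g, h}
Tree: B1–B2, B2–B3, B1–B4, B3–B5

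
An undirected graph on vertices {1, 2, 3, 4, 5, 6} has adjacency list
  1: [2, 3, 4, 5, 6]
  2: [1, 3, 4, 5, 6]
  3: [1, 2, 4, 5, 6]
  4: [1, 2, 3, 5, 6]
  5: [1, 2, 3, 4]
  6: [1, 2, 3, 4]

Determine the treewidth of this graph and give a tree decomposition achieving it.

Treewidth 4.
One optimal decomposition is:
Bags: B1 = {1, 2, 3, 4, 5}  B2 = {1, 2, 3, 4, 6}
Tree: B1–B2

Each bag holds 5 vertices, so the decomposition has width 4, which upper-bounds the treewidth. Conversely, {1, 2, 3, 4, 5} is a clique of size 5, and the vertices of any clique must share a bag in every tree decomposition; so some bag has ≥ 5 vertices and tw(G) ≥ 4. The upper and lower bounds meet at 4, so that is the treewidth.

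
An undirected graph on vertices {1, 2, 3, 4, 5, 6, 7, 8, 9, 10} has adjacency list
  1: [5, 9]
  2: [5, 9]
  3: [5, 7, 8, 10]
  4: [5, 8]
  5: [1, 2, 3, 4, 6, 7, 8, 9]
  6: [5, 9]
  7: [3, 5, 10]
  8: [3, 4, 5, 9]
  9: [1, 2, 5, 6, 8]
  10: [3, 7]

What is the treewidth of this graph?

A width-2 tree decomposition is:
Bags: B1 = {5, 8, 9}  B2 = {4, 5, 8}  B3 = {3, 5, 8}  B4 = {5, 6, 9}  B5 = {3, 5, 7}  B6 = {3, 7, 10}  B7 = {2, 5, 9}  B8 = {1, 5, 9}
Tree: B1–B2, B2–B3, B1–B4, B3–B5, B5–B6, B1–B7, B7–B8
Every bag has size at most 3, so the width is 3 − 1 = 2 and tw(G) ≤ 2. On the other hand G contains the 3-clique {3, 7, 10}. A clique must lie in a single bag of any decomposition, so no decomposition can have width below 2. Hence tw(G) = 2 exactly.

2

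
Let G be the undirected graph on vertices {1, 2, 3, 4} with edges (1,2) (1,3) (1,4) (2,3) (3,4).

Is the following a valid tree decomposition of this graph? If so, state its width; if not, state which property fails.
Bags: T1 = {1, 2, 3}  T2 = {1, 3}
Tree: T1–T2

A tree decomposition must satisfy three properties: every vertex lies in some bag; for every edge, both endpoints lie together in some bag; and for every vertex, the bags containing it form a connected subtree. Here vertex 4 appears in no bag, so the decomposition is invalid.

No — vertex 4 appears in no bag.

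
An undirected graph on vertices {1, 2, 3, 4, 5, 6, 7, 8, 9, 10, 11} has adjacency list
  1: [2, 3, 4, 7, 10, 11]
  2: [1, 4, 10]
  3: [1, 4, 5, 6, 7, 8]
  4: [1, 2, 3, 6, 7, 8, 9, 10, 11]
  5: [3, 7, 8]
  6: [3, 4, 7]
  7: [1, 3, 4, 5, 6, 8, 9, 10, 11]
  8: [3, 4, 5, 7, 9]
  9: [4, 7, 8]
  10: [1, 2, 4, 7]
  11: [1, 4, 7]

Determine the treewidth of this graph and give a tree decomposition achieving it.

Treewidth 3.
One such decomposition:
Bags: B1 = {3, 4, 7, 8}  B2 = {1, 3, 4, 7}  B3 = {1, 4, 7, 11}  B4 = {3, 4, 6, 7}  B5 = {1, 4, 7, 10}  B6 = {3, 5, 7, 8}  B7 = {4, 7, 8, 9}  B8 = {1, 2, 4, 10}
Tree: B1–B2, B2–B3, B1–B4, B2–B5, B1–B6, B1–B7, B5–B8

The largest bag has 4 vertices, giving width 3; this decomposition certifies tw(G) ≤ 3. Conversely, {1, 2, 4, 10} is a clique of size 4, and the vertices of any clique must share a bag in every tree decomposition; so some bag has ≥ 4 vertices and tw(G) ≥ 3. Therefore the treewidth is 3.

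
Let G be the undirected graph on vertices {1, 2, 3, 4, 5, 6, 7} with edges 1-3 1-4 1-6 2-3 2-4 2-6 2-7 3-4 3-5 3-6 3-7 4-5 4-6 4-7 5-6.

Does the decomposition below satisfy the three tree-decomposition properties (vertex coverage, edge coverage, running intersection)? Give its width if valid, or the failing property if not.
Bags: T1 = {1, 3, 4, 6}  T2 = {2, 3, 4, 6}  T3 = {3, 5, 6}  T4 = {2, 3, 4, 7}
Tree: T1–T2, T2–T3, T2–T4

No — edge (4,5) lies in no bag.

A tree decomposition must satisfy three properties: every vertex lies in some bag; for every edge, both endpoints lie together in some bag; and for every vertex, the bags containing it form a connected subtree. Here edge (4,5) lies in no bag, so the decomposition is invalid.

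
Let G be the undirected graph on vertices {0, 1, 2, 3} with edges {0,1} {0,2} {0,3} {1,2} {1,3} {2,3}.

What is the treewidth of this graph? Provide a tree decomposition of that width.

Treewidth 3.
One such decomposition:
Bags: B1 = {0, 1, 2, 3}
Tree: (single bag)

With just one bag of size 4, the width is 4 − 1 = 3, so tw(G) ≤ 3. On the other hand G contains the 4-clique {0, 1, 2, 3}. A clique must lie in a single bag of any decomposition, so no decomposition can have width below 3. Combining the bounds, tw(G) = 3.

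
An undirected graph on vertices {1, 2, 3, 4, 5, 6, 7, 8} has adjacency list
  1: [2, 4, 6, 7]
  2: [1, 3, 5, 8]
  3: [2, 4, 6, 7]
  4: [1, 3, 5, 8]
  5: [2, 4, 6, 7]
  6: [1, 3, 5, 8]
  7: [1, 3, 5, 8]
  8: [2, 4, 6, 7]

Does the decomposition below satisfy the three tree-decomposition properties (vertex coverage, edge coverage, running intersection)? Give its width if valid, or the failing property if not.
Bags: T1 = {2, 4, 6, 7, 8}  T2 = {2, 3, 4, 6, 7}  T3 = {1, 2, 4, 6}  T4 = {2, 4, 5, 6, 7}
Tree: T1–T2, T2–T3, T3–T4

No — edge (7,1) lies in no bag.

A tree decomposition must satisfy three properties: every vertex lies in some bag; for every edge, both endpoints lie together in some bag; and for every vertex, the bags containing it form a connected subtree. Here edge (7,1) lies in no bag, so the decomposition is invalid.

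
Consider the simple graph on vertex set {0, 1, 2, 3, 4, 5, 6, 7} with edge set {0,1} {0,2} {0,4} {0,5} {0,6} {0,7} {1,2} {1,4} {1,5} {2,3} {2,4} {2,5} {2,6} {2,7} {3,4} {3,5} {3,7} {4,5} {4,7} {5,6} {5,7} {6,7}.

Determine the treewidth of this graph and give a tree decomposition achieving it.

The largest bag has 5 vertices, giving width 4; this decomposition certifies tw(G) ≤ 4. Conversely, {0, 1, 2, 4, 5} is a clique of size 5, and the vertices of any clique must share a bag in every tree decomposition; so some bag has ≥ 5 vertices and tw(G) ≥ 4. Combining the bounds, tw(G) = 4.

Treewidth 4.
One such decomposition:
Bags: B1 = {2, 3, 4, 5, 7}  B2 = {0, 2, 4, 5, 7}  B3 = {0, 2, 5, 6, 7}  B4 = {0, 1, 2, 4, 5}
Tree: B1–B2, B2–B3, B2–B4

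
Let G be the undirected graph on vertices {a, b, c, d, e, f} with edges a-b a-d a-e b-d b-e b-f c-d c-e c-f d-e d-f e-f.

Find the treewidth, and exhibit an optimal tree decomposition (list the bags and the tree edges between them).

Treewidth 3.
One such decomposition:
Bags: B1 = {c, d, e, f}  B2 = {b, d, e, f}  B3 = {a, b, d, e}
Tree: B1–B2, B2–B3

Each bag holds 4 vertices, so the decomposition has width 3, which upper-bounds the treewidth. On the other hand G contains the 4-clique {c, d, e, f}. A clique must lie in a single bag of any decomposition, so no decomposition can have width below 3. Combining the bounds, tw(G) = 3.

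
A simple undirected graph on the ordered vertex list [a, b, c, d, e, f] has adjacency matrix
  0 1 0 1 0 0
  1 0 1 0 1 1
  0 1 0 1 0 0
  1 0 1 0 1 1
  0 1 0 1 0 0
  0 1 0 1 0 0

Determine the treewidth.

A width-2 tree decomposition is:
Bags: B1 = {b, c, d}  B2 = {b, d, f}  B3 = {a, b, d}  B4 = {b, d, e}
Tree: B1–B2, B2–B3, B3–B4
Each bag holds 3 vertices, so the decomposition has width 2, which upper-bounds the treewidth. For the lower bound, G contains the cycle b–c–d–f–b, so G is not a forest; only forests have treewidth ≤ 1, hence tw(G) ≥ 2. Hence tw(G) = 2 exactly.

2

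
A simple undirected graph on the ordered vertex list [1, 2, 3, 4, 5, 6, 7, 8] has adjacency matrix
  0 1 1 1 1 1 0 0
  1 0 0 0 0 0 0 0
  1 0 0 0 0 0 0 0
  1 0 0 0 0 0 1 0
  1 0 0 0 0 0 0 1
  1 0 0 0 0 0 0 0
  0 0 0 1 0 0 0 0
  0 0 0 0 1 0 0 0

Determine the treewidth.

A width-1 tree decomposition is:
Bags: B1 = {1, 5}  B2 = {5, 8}  B3 = {1, 4}  B4 = {4, 7}  B5 = {1, 2}  B6 = {1, 3}  B7 = {1, 6}
Tree: B1–B2, B1–B3, B3–B4, B3–B5, B3–B6, B1–B7
Each bag holds 2 vertices, so the decomposition has width 1, which upper-bounds the treewidth. Any graph with an edge has treewidth ≥ 1, and G has the edge 5–1. Therefore the treewidth is 1.

1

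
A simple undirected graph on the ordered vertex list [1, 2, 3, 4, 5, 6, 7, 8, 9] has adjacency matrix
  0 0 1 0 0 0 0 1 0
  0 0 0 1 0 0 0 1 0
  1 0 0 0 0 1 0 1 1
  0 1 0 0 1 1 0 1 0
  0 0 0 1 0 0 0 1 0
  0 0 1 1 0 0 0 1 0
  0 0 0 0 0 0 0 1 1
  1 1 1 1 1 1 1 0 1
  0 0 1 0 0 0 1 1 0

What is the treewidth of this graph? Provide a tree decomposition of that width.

The largest bag has 3 vertices, giving width 2; this decomposition certifies tw(G) ≤ 2. Conversely, {2, 4, 8} is a clique of size 3, and the vertices of any clique must share a bag in every tree decomposition; so some bag has ≥ 3 vertices and tw(G) ≥ 2. The upper and lower bounds meet at 2, so that is the treewidth.

Treewidth 2.
Bags: B1 = {3, 6, 8}  B2 = {4, 6, 8}  B3 = {4, 5, 8}  B4 = {3, 8, 9}  B5 = {2, 4, 8}  B6 = {7, 8, 9}  B7 = {1, 3, 8}
Tree: B1–B2, B2–B3, B1–B4, B3–B5, B4–B6, B4–B7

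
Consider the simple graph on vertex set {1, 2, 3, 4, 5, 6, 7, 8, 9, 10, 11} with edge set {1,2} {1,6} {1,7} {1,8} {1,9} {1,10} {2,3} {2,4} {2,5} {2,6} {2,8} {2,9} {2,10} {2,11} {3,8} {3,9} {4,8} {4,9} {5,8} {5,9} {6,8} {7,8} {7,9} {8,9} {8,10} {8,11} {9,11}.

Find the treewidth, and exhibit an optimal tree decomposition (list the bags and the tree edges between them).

Treewidth 3.
Bags: B1 = {1, 2, 8, 10}  B2 = {1, 2, 8, 9}  B3 = {2, 5, 8, 9}  B4 = {1, 2, 6, 8}  B5 = {2, 8, 9, 11}  B6 = {1, 7, 8, 9}  B7 = {2, 3, 8, 9}  B8 = {2, 4, 8, 9}
Tree: B1–B2, B2–B3, B1–B4, B2–B5, B2–B6, B2–B7, B5–B8

Each bag holds 4 vertices, so the decomposition has width 3, which upper-bounds the treewidth. On the other hand G contains the 4-clique {1, 2, 8, 9}. A clique must lie in a single bag of any decomposition, so no decomposition can have width below 3. Hence tw(G) = 3 exactly.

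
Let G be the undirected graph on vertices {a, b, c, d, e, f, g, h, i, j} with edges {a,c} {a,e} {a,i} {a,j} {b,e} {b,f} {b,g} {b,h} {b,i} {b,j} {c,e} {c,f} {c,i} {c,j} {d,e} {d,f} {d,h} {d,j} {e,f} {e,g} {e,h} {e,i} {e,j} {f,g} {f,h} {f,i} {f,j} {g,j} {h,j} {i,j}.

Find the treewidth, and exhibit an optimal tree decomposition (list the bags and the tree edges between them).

The largest bag has 5 vertices, giving width 4; this decomposition certifies tw(G) ≤ 4. Conversely, {a, c, e, i, j} is a clique of size 5, and the vertices of any clique must share a bag in every tree decomposition; so some bag has ≥ 5 vertices and tw(G) ≥ 4. Therefore the treewidth is 4.

Treewidth 4.
Bags: B1 = {b, e, f, i, j}  B2 = {b, e, f, g, j}  B3 = {c, e, f, i, j}  B4 = {a, c, e, i, j}  B5 = {b, e, f, h, j}  B6 = {d, e, f, h, j}
Tree: B1–B2, B1–B3, B3–B4, B1–B5, B5–B6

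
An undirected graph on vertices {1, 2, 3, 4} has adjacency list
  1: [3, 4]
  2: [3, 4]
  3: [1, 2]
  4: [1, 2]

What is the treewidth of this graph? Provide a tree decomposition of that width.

The largest bag has 3 vertices, giving width 2; this decomposition certifies tw(G) ≤ 2. The edges 4–1–3–2–4 form a cycle, so G is not a tree and its treewidth is at least 2. Combining the bounds, tw(G) = 2.

Treewidth 2.
One such decomposition:
Bags: B1 = {1, 3, 4}  B2 = {2, 3, 4}
Tree: B1–B2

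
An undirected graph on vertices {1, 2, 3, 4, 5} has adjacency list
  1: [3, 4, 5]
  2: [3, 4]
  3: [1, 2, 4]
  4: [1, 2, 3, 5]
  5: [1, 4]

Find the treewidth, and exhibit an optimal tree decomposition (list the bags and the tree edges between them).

Treewidth 2.
One optimal decomposition is:
Bags: B1 = {1, 3, 4}  B2 = {1, 4, 5}  B3 = {2, 3, 4}
Tree: B1–B2, B1–B3

Each bag holds 3 vertices, so the decomposition has width 2, which upper-bounds the treewidth. For the lower bound, the 3 vertices {1, 3, 4} are pairwise adjacent, and any tree decomposition puts a clique entirely inside one bag — forcing width ≥ 2. The upper and lower bounds meet at 2, so that is the treewidth.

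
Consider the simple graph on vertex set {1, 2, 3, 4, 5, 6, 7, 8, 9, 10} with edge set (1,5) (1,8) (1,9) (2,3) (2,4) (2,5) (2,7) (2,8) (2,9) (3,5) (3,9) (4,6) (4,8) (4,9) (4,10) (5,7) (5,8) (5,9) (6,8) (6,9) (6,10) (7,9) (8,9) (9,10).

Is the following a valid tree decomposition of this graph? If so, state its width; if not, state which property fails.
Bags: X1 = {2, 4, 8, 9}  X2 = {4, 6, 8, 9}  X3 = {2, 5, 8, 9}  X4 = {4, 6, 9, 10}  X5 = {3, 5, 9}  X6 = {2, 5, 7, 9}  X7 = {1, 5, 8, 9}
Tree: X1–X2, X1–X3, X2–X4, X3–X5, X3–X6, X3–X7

A tree decomposition must satisfy three properties: every vertex lies in some bag; for every edge, both endpoints lie together in some bag; and for every vertex, the bags containing it form a connected subtree. Here edge (2,3) lies in no bag, so the decomposition is invalid.

No — edge (2,3) lies in no bag.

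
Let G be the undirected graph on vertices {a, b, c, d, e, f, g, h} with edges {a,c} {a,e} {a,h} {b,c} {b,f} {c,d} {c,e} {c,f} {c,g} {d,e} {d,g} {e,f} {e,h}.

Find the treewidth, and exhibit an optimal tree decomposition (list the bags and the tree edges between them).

Treewidth 2.
One such decomposition:
Bags: B1 = {c, e, f}  B2 = {a, c, e}  B3 = {a, e, h}  B4 = {c, d, e}  B5 = {c, d, g}  B6 = {b, c, f}
Tree: B1–B2, B2–B3, B1–B4, B4–B5, B1–B6

Each bag holds 3 vertices, so the decomposition has width 2, which upper-bounds the treewidth. Conversely, {a, e, h} is a clique of size 3, and the vertices of any clique must share a bag in every tree decomposition; so some bag has ≥ 3 vertices and tw(G) ≥ 2. Hence tw(G) = 2 exactly.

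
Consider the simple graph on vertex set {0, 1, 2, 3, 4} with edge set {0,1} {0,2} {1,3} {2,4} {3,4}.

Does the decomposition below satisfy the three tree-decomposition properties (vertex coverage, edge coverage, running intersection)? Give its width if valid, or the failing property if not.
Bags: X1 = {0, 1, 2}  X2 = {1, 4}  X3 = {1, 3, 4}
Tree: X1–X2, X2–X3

A tree decomposition must satisfy three properties: every vertex lies in some bag; for every edge, both endpoints lie together in some bag; and for every vertex, the bags containing it form a connected subtree. Here edge (2,4) lies in no bag, so the decomposition is invalid.

No — edge (2,4) lies in no bag.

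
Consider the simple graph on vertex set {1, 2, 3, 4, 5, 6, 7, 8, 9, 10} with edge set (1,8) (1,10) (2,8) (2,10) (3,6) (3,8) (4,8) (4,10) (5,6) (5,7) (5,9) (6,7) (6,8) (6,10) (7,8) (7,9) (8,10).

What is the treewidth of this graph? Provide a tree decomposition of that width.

Each bag holds 3 vertices, so the decomposition has width 2, which upper-bounds the treewidth. For the lower bound, the 3 vertices {1, 8, 10} are pairwise adjacent, and any tree decomposition puts a clique entirely inside one bag — forcing width ≥ 2. Therefore the treewidth is 2.

Treewidth 2.
One optimal decomposition is:
Bags: B1 = {6, 7, 8}  B2 = {6, 8, 10}  B3 = {5, 6, 7}  B4 = {4, 8, 10}  B5 = {3, 6, 8}  B6 = {1, 8, 10}  B7 = {2, 8, 10}  B8 = {5, 7, 9}
Tree: B1–B2, B1–B3, B2–B4, B2–B5, B4–B6, B2–B7, B3–B8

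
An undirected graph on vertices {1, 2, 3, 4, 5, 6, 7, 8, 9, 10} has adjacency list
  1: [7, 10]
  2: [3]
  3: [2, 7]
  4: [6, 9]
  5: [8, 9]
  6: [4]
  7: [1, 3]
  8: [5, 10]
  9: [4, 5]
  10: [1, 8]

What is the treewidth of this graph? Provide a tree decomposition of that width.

Treewidth 1.
Bags: B1 = {2, 3}  B2 = {3, 7}  B3 = {1, 7}  B4 = {1, 10}  B5 = {8, 10}  B6 = {5, 8}  B7 = {5, 9}  B8 = {4, 9}  B9 = {4, 6}
Tree: B1–B2, B2–B3, B3–B4, B4–B5, B5–B6, B6–B7, B7–B8, B8–B9

The largest bag has 2 vertices, giving width 1; this decomposition certifies tw(G) ≤ 1. G has an edge, so its treewidth is at least 1. The upper and lower bounds meet at 1, so that is the treewidth.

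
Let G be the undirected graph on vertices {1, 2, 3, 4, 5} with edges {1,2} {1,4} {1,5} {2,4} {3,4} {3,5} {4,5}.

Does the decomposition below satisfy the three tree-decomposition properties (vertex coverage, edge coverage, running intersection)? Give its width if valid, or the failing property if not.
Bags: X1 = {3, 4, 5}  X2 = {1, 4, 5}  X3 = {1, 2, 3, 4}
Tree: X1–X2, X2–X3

A tree decomposition must satisfy three properties: every vertex lies in some bag; for every edge, both endpoints lie together in some bag; and for every vertex, the bags containing it form a connected subtree. Here bags containing vertex 3 are not connected in the tree, so the decomposition is invalid.

No — bags containing vertex 3 are not connected in the tree.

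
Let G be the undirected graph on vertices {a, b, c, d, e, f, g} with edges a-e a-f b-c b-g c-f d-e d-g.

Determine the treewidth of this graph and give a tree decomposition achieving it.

Every bag has size at most 3, so the width is 3 − 1 = 2 and tw(G) ≤ 2. Since c–b–g–d–e–a–f–c is a cycle in G, G is not acyclic. Forests are exactly the graphs of treewidth ≤ 1, so tw(G) ≥ 2. Combining the bounds, tw(G) = 2.

Treewidth 2.
One such decomposition:
Bags: B1 = {b, c, g}  B2 = {c, d, g}  B3 = {c, d, e}  B4 = {a, c, e}  B5 = {a, c, f}
Tree: B1–B2, B2–B3, B3–B4, B4–B5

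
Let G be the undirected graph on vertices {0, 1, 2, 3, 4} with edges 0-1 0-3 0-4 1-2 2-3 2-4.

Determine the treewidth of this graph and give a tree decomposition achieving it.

Treewidth 2.
One such decomposition:
Bags: B1 = {0, 2, 4}  B2 = {0, 2, 3}  B3 = {0, 1, 2}
Tree: B1–B2, B2–B3

Every bag has size at most 3, so the width is 3 − 1 = 2 and tw(G) ≤ 2. The edges 2–4–0–3–2 form a cycle, so G is not a tree and its treewidth is at least 2. Combining the bounds, tw(G) = 2.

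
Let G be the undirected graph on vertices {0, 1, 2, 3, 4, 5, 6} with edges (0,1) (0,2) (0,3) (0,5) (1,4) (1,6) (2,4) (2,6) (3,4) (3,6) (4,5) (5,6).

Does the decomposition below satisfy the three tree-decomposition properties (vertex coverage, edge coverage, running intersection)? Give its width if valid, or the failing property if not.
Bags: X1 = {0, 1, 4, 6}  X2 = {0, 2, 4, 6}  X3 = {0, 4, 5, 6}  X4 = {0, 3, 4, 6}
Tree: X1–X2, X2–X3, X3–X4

Yes; width 3.

Vertex coverage: the bags together contain {0, 1, 2, 3, 4, 5, 6}, the full vertex set. Edge coverage: each edge of G has both endpoints in at least one bag. Running intersection: for every vertex, the bags containing it form a connected subtree. All three properties hold, so this is a valid tree decomposition of width max|bag| − 1 = 3, and hence tw(G) ≤ 3.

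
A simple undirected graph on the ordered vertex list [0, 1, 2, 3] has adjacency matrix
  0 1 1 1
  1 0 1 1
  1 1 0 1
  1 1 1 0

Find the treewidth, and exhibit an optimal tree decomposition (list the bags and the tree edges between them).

Treewidth 3.
One optimal decomposition is:
Bags: B1 = {0, 1, 2, 3}
Tree: (single bag)

A single bag containing all 4 vertices is trivially a valid decomposition of width 3. On the other hand G contains the 4-clique {0, 1, 2, 3}. A clique must lie in a single bag of any decomposition, so no decomposition can have width below 3. Hence tw(G) = 3 exactly.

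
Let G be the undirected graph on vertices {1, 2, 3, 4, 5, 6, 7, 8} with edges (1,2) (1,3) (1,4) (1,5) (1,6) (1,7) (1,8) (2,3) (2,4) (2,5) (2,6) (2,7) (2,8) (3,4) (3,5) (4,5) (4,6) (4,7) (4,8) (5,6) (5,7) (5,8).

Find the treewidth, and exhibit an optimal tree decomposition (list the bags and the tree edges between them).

Treewidth 4.
One such decomposition:
Bags: B1 = {1, 2, 3, 4, 5}  B2 = {1, 2, 4, 5, 8}  B3 = {1, 2, 4, 5, 7}  B4 = {1, 2, 4, 5, 6}
Tree: B1–B2, B1–B3, B3–B4

Every bag has size at most 5, so the width is 5 − 1 = 4 and tw(G) ≤ 4. For the lower bound, the 5 vertices {1, 2, 4, 5, 8} are pairwise adjacent, and any tree decomposition puts a clique entirely inside one bag — forcing width ≥ 4. Therefore the treewidth is 4.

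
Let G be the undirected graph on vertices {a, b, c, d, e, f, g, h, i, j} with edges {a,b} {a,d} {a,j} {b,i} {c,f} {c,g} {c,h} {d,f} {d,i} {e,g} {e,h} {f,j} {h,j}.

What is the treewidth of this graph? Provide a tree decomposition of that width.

The largest bag has 3 vertices, giving width 2; this decomposition certifies tw(G) ≤ 2. The edges e–g–c–h–e form a cycle, so G is not a tree and its treewidth is at least 2. Therefore the treewidth is 2.

Treewidth 2.
One optimal decomposition is:
Bags: B1 = {e, g, h}  B2 = {c, g, h}  B3 = {c, h, j}  B4 = {c, f, j}  B5 = {a, f, j}  B6 = {a, d, f}  B7 = {a, b, d}  B8 = {b, d, i}
Tree: B1–B2, B2–B3, B3–B4, B4–B5, B5–B6, B6–B7, B7–B8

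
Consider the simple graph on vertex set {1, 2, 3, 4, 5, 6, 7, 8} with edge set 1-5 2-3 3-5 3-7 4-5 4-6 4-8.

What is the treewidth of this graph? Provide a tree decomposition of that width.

The largest bag has 2 vertices, giving width 1; this decomposition certifies tw(G) ≤ 1. Since G has at least one edge (e.g. 4–5), it is not an edgeless graph, so tw(G) ≥ 1. Combining the bounds, tw(G) = 1.

Treewidth 1.
Bags: B1 = {4, 5}  B2 = {3, 5}  B3 = {3, 7}  B4 = {2, 3}  B5 = {4, 8}  B6 = {4, 6}  B7 = {1, 5}
Tree: B1–B2, B2–B3, B3–B4, B1–B5, B5–B6, B2–B7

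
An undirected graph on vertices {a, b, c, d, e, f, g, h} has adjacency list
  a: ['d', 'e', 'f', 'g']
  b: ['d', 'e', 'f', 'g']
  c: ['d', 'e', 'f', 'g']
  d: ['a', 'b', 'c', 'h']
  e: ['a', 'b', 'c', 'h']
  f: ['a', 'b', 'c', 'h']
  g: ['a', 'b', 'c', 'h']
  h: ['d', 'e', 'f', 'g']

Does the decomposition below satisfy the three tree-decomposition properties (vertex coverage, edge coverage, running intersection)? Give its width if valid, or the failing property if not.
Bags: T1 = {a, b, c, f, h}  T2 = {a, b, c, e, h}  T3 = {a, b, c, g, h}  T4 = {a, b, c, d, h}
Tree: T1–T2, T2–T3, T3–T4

Vertex coverage: the bags together contain {a, b, c, d, e, f, g, h}, the full vertex set. Edge coverage: each edge of G has both endpoints in at least one bag. Running intersection: for every vertex, the bags containing it form a connected subtree. All three properties hold, so this is a valid tree decomposition of width max|bag| − 1 = 4, and hence tw(G) ≤ 4.

Yes; width 4.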